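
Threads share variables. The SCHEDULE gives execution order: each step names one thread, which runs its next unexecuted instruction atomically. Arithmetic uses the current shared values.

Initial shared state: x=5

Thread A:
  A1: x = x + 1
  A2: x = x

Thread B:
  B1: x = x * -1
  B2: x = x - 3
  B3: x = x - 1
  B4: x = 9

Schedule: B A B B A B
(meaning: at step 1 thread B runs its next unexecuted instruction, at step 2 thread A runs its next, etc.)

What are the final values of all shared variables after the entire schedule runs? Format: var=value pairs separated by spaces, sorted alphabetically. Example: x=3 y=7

Step 1: thread B executes B1 (x = x * -1). Shared: x=-5. PCs: A@0 B@1
Step 2: thread A executes A1 (x = x + 1). Shared: x=-4. PCs: A@1 B@1
Step 3: thread B executes B2 (x = x - 3). Shared: x=-7. PCs: A@1 B@2
Step 4: thread B executes B3 (x = x - 1). Shared: x=-8. PCs: A@1 B@3
Step 5: thread A executes A2 (x = x). Shared: x=-8. PCs: A@2 B@3
Step 6: thread B executes B4 (x = 9). Shared: x=9. PCs: A@2 B@4

Answer: x=9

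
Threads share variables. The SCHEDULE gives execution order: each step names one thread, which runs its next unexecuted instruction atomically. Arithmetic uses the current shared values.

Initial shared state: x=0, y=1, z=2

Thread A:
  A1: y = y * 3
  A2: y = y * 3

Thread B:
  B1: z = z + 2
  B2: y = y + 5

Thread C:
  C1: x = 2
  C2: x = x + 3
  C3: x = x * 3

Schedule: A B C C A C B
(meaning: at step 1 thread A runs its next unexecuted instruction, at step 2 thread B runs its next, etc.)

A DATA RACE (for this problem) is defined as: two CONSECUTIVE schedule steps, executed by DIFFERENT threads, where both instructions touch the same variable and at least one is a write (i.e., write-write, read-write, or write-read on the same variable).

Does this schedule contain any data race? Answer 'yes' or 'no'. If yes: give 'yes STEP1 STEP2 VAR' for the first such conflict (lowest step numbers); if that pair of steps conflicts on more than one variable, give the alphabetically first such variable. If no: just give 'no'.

Steps 1,2: A(r=y,w=y) vs B(r=z,w=z). No conflict.
Steps 2,3: B(r=z,w=z) vs C(r=-,w=x). No conflict.
Steps 3,4: same thread (C). No race.
Steps 4,5: C(r=x,w=x) vs A(r=y,w=y). No conflict.
Steps 5,6: A(r=y,w=y) vs C(r=x,w=x). No conflict.
Steps 6,7: C(r=x,w=x) vs B(r=y,w=y). No conflict.

Answer: no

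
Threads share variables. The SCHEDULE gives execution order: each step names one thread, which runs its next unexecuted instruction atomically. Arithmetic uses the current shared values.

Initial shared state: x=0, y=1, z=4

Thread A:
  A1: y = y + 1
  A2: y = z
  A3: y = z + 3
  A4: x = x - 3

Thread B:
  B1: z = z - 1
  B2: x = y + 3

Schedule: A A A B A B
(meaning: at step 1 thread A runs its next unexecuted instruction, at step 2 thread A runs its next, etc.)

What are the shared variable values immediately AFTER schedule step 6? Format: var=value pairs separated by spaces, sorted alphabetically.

Step 1: thread A executes A1 (y = y + 1). Shared: x=0 y=2 z=4. PCs: A@1 B@0
Step 2: thread A executes A2 (y = z). Shared: x=0 y=4 z=4. PCs: A@2 B@0
Step 3: thread A executes A3 (y = z + 3). Shared: x=0 y=7 z=4. PCs: A@3 B@0
Step 4: thread B executes B1 (z = z - 1). Shared: x=0 y=7 z=3. PCs: A@3 B@1
Step 5: thread A executes A4 (x = x - 3). Shared: x=-3 y=7 z=3. PCs: A@4 B@1
Step 6: thread B executes B2 (x = y + 3). Shared: x=10 y=7 z=3. PCs: A@4 B@2

Answer: x=10 y=7 z=3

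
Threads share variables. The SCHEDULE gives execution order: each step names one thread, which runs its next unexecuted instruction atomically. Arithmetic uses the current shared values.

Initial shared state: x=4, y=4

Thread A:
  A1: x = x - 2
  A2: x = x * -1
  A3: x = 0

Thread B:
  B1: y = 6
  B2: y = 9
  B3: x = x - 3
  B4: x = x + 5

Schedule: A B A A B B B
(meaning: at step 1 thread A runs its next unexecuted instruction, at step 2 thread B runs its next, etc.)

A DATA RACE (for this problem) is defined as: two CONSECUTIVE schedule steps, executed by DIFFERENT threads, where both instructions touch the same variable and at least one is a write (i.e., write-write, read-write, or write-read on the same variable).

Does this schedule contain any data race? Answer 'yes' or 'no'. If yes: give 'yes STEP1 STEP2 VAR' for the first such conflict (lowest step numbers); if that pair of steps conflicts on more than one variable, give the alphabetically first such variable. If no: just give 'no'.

Steps 1,2: A(r=x,w=x) vs B(r=-,w=y). No conflict.
Steps 2,3: B(r=-,w=y) vs A(r=x,w=x). No conflict.
Steps 3,4: same thread (A). No race.
Steps 4,5: A(r=-,w=x) vs B(r=-,w=y). No conflict.
Steps 5,6: same thread (B). No race.
Steps 6,7: same thread (B). No race.

Answer: no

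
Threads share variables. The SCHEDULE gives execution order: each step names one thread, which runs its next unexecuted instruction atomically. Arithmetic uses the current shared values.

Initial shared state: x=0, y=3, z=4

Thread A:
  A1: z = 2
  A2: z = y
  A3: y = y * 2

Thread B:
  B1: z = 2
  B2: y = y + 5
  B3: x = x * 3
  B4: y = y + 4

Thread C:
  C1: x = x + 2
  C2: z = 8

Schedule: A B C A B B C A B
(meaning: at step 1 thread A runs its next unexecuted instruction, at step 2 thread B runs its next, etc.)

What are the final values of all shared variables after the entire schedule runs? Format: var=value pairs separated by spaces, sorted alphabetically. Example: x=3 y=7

Answer: x=6 y=20 z=8

Derivation:
Step 1: thread A executes A1 (z = 2). Shared: x=0 y=3 z=2. PCs: A@1 B@0 C@0
Step 2: thread B executes B1 (z = 2). Shared: x=0 y=3 z=2. PCs: A@1 B@1 C@0
Step 3: thread C executes C1 (x = x + 2). Shared: x=2 y=3 z=2. PCs: A@1 B@1 C@1
Step 4: thread A executes A2 (z = y). Shared: x=2 y=3 z=3. PCs: A@2 B@1 C@1
Step 5: thread B executes B2 (y = y + 5). Shared: x=2 y=8 z=3. PCs: A@2 B@2 C@1
Step 6: thread B executes B3 (x = x * 3). Shared: x=6 y=8 z=3. PCs: A@2 B@3 C@1
Step 7: thread C executes C2 (z = 8). Shared: x=6 y=8 z=8. PCs: A@2 B@3 C@2
Step 8: thread A executes A3 (y = y * 2). Shared: x=6 y=16 z=8. PCs: A@3 B@3 C@2
Step 9: thread B executes B4 (y = y + 4). Shared: x=6 y=20 z=8. PCs: A@3 B@4 C@2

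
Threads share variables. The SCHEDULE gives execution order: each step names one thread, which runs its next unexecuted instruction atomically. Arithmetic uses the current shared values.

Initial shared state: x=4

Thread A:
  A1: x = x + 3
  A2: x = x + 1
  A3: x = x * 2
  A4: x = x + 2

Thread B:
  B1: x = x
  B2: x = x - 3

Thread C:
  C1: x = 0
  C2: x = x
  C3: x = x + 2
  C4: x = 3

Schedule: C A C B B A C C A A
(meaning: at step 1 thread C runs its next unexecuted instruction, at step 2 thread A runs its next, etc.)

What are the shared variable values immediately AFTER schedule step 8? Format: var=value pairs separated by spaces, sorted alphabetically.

Answer: x=3

Derivation:
Step 1: thread C executes C1 (x = 0). Shared: x=0. PCs: A@0 B@0 C@1
Step 2: thread A executes A1 (x = x + 3). Shared: x=3. PCs: A@1 B@0 C@1
Step 3: thread C executes C2 (x = x). Shared: x=3. PCs: A@1 B@0 C@2
Step 4: thread B executes B1 (x = x). Shared: x=3. PCs: A@1 B@1 C@2
Step 5: thread B executes B2 (x = x - 3). Shared: x=0. PCs: A@1 B@2 C@2
Step 6: thread A executes A2 (x = x + 1). Shared: x=1. PCs: A@2 B@2 C@2
Step 7: thread C executes C3 (x = x + 2). Shared: x=3. PCs: A@2 B@2 C@3
Step 8: thread C executes C4 (x = 3). Shared: x=3. PCs: A@2 B@2 C@4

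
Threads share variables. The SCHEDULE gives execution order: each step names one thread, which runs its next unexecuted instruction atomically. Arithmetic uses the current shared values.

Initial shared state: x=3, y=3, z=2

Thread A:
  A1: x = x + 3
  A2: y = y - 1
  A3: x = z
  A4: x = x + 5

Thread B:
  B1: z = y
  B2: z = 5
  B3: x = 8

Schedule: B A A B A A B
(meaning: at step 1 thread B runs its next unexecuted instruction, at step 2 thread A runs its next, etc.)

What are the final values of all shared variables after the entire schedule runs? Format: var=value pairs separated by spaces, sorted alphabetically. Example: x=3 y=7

Step 1: thread B executes B1 (z = y). Shared: x=3 y=3 z=3. PCs: A@0 B@1
Step 2: thread A executes A1 (x = x + 3). Shared: x=6 y=3 z=3. PCs: A@1 B@1
Step 3: thread A executes A2 (y = y - 1). Shared: x=6 y=2 z=3. PCs: A@2 B@1
Step 4: thread B executes B2 (z = 5). Shared: x=6 y=2 z=5. PCs: A@2 B@2
Step 5: thread A executes A3 (x = z). Shared: x=5 y=2 z=5. PCs: A@3 B@2
Step 6: thread A executes A4 (x = x + 5). Shared: x=10 y=2 z=5. PCs: A@4 B@2
Step 7: thread B executes B3 (x = 8). Shared: x=8 y=2 z=5. PCs: A@4 B@3

Answer: x=8 y=2 z=5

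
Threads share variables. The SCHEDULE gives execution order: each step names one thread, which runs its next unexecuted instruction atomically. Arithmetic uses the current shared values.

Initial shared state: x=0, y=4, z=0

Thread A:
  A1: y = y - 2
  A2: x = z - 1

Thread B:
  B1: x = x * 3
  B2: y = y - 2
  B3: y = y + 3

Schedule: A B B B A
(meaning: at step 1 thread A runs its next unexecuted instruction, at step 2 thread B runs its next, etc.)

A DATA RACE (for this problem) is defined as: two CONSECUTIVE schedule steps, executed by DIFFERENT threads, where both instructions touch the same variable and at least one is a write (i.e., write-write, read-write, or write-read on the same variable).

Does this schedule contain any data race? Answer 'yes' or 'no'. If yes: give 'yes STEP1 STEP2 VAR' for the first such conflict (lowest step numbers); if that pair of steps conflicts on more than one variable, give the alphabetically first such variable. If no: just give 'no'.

Steps 1,2: A(r=y,w=y) vs B(r=x,w=x). No conflict.
Steps 2,3: same thread (B). No race.
Steps 3,4: same thread (B). No race.
Steps 4,5: B(r=y,w=y) vs A(r=z,w=x). No conflict.

Answer: no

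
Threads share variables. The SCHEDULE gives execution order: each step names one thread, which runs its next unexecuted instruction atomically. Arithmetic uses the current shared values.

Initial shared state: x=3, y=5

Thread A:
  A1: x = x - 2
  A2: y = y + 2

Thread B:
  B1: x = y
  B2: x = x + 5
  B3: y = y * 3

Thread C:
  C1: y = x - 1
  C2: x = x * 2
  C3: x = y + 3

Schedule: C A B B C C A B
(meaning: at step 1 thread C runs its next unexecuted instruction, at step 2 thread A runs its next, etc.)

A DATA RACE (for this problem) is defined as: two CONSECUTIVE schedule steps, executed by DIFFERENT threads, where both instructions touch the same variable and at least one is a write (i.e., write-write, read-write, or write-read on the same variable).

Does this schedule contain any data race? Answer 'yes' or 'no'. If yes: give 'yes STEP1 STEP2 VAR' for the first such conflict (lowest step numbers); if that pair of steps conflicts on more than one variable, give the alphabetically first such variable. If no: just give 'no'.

Steps 1,2: C(y = x - 1) vs A(x = x - 2). RACE on x (R-W).
Steps 2,3: A(x = x - 2) vs B(x = y). RACE on x (W-W).
Steps 3,4: same thread (B). No race.
Steps 4,5: B(x = x + 5) vs C(x = x * 2). RACE on x (W-W).
Steps 5,6: same thread (C). No race.
Steps 6,7: C(x = y + 3) vs A(y = y + 2). RACE on y (R-W).
Steps 7,8: A(y = y + 2) vs B(y = y * 3). RACE on y (W-W).
First conflict at steps 1,2.

Answer: yes 1 2 x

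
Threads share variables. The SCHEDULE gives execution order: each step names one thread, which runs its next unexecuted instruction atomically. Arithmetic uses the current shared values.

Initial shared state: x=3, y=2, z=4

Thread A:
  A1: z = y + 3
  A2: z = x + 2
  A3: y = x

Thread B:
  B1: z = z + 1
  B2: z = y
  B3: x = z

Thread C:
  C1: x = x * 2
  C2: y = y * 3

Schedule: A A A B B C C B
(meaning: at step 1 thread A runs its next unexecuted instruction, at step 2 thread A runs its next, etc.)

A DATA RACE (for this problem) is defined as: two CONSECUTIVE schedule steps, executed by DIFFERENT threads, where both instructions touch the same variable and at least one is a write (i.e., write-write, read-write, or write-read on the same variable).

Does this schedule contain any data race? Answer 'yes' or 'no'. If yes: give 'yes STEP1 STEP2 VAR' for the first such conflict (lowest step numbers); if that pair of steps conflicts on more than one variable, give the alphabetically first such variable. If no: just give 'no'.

Steps 1,2: same thread (A). No race.
Steps 2,3: same thread (A). No race.
Steps 3,4: A(r=x,w=y) vs B(r=z,w=z). No conflict.
Steps 4,5: same thread (B). No race.
Steps 5,6: B(r=y,w=z) vs C(r=x,w=x). No conflict.
Steps 6,7: same thread (C). No race.
Steps 7,8: C(r=y,w=y) vs B(r=z,w=x). No conflict.

Answer: no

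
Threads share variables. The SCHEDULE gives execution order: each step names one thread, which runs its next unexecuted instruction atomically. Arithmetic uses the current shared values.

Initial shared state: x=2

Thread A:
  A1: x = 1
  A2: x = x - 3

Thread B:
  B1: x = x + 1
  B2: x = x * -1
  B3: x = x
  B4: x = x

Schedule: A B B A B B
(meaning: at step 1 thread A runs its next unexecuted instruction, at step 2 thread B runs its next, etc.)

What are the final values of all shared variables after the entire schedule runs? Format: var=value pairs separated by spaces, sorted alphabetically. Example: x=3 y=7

Step 1: thread A executes A1 (x = 1). Shared: x=1. PCs: A@1 B@0
Step 2: thread B executes B1 (x = x + 1). Shared: x=2. PCs: A@1 B@1
Step 3: thread B executes B2 (x = x * -1). Shared: x=-2. PCs: A@1 B@2
Step 4: thread A executes A2 (x = x - 3). Shared: x=-5. PCs: A@2 B@2
Step 5: thread B executes B3 (x = x). Shared: x=-5. PCs: A@2 B@3
Step 6: thread B executes B4 (x = x). Shared: x=-5. PCs: A@2 B@4

Answer: x=-5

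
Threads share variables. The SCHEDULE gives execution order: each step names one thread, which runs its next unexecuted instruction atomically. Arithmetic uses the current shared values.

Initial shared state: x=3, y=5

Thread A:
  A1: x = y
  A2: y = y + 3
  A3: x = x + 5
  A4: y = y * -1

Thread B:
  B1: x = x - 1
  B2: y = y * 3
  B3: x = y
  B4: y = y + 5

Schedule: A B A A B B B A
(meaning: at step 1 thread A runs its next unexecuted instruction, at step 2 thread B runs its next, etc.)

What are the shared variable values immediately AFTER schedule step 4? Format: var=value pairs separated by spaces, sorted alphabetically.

Step 1: thread A executes A1 (x = y). Shared: x=5 y=5. PCs: A@1 B@0
Step 2: thread B executes B1 (x = x - 1). Shared: x=4 y=5. PCs: A@1 B@1
Step 3: thread A executes A2 (y = y + 3). Shared: x=4 y=8. PCs: A@2 B@1
Step 4: thread A executes A3 (x = x + 5). Shared: x=9 y=8. PCs: A@3 B@1

Answer: x=9 y=8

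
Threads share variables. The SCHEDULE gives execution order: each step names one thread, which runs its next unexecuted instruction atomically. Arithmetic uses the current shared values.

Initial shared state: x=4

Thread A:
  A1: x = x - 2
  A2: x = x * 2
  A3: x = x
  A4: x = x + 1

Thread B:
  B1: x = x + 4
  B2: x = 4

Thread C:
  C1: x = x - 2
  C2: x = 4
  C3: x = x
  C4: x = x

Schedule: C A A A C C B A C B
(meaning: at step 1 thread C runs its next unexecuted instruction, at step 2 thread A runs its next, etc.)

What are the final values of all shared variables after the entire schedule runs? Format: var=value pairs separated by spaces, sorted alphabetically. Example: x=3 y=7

Answer: x=4

Derivation:
Step 1: thread C executes C1 (x = x - 2). Shared: x=2. PCs: A@0 B@0 C@1
Step 2: thread A executes A1 (x = x - 2). Shared: x=0. PCs: A@1 B@0 C@1
Step 3: thread A executes A2 (x = x * 2). Shared: x=0. PCs: A@2 B@0 C@1
Step 4: thread A executes A3 (x = x). Shared: x=0. PCs: A@3 B@0 C@1
Step 5: thread C executes C2 (x = 4). Shared: x=4. PCs: A@3 B@0 C@2
Step 6: thread C executes C3 (x = x). Shared: x=4. PCs: A@3 B@0 C@3
Step 7: thread B executes B1 (x = x + 4). Shared: x=8. PCs: A@3 B@1 C@3
Step 8: thread A executes A4 (x = x + 1). Shared: x=9. PCs: A@4 B@1 C@3
Step 9: thread C executes C4 (x = x). Shared: x=9. PCs: A@4 B@1 C@4
Step 10: thread B executes B2 (x = 4). Shared: x=4. PCs: A@4 B@2 C@4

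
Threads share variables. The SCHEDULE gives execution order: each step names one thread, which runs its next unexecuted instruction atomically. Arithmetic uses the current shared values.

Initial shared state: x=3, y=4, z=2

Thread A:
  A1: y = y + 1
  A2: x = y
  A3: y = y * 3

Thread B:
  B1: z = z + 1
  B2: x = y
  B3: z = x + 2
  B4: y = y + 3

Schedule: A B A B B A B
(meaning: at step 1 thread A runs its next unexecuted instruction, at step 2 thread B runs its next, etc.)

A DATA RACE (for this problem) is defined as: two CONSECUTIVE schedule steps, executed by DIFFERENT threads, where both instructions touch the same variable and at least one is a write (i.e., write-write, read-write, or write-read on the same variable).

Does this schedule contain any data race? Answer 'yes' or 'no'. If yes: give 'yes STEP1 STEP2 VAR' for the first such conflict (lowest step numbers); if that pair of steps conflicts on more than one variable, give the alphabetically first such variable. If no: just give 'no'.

Steps 1,2: A(r=y,w=y) vs B(r=z,w=z). No conflict.
Steps 2,3: B(r=z,w=z) vs A(r=y,w=x). No conflict.
Steps 3,4: A(x = y) vs B(x = y). RACE on x (W-W).
Steps 4,5: same thread (B). No race.
Steps 5,6: B(r=x,w=z) vs A(r=y,w=y). No conflict.
Steps 6,7: A(y = y * 3) vs B(y = y + 3). RACE on y (W-W).
First conflict at steps 3,4.

Answer: yes 3 4 x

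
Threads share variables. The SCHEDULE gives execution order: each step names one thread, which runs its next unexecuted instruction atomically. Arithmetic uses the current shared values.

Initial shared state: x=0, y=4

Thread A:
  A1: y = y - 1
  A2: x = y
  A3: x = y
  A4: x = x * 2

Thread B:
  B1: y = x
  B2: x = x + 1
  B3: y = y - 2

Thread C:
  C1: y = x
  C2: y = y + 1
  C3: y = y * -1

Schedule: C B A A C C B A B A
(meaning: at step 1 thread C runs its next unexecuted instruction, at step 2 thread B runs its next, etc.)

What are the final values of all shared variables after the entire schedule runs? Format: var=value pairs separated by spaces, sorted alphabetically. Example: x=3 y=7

Answer: x=0 y=-2

Derivation:
Step 1: thread C executes C1 (y = x). Shared: x=0 y=0. PCs: A@0 B@0 C@1
Step 2: thread B executes B1 (y = x). Shared: x=0 y=0. PCs: A@0 B@1 C@1
Step 3: thread A executes A1 (y = y - 1). Shared: x=0 y=-1. PCs: A@1 B@1 C@1
Step 4: thread A executes A2 (x = y). Shared: x=-1 y=-1. PCs: A@2 B@1 C@1
Step 5: thread C executes C2 (y = y + 1). Shared: x=-1 y=0. PCs: A@2 B@1 C@2
Step 6: thread C executes C3 (y = y * -1). Shared: x=-1 y=0. PCs: A@2 B@1 C@3
Step 7: thread B executes B2 (x = x + 1). Shared: x=0 y=0. PCs: A@2 B@2 C@3
Step 8: thread A executes A3 (x = y). Shared: x=0 y=0. PCs: A@3 B@2 C@3
Step 9: thread B executes B3 (y = y - 2). Shared: x=0 y=-2. PCs: A@3 B@3 C@3
Step 10: thread A executes A4 (x = x * 2). Shared: x=0 y=-2. PCs: A@4 B@3 C@3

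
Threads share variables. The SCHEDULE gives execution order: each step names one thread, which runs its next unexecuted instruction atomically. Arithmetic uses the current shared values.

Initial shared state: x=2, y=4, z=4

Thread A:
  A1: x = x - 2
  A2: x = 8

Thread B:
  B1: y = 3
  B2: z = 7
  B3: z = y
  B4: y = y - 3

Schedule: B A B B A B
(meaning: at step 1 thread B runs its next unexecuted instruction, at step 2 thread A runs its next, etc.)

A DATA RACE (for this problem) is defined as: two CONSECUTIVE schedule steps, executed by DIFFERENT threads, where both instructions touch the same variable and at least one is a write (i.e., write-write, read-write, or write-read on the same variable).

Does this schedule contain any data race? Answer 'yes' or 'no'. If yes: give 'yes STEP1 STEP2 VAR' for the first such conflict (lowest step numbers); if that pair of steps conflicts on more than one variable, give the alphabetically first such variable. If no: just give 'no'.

Answer: no

Derivation:
Steps 1,2: B(r=-,w=y) vs A(r=x,w=x). No conflict.
Steps 2,3: A(r=x,w=x) vs B(r=-,w=z). No conflict.
Steps 3,4: same thread (B). No race.
Steps 4,5: B(r=y,w=z) vs A(r=-,w=x). No conflict.
Steps 5,6: A(r=-,w=x) vs B(r=y,w=y). No conflict.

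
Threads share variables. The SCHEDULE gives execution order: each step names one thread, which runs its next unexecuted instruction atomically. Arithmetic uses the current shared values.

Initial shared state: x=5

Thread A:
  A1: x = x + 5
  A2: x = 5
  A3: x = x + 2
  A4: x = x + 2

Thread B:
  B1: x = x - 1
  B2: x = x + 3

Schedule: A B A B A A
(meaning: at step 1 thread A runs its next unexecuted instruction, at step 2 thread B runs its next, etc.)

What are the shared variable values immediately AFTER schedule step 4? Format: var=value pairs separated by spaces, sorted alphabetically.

Answer: x=8

Derivation:
Step 1: thread A executes A1 (x = x + 5). Shared: x=10. PCs: A@1 B@0
Step 2: thread B executes B1 (x = x - 1). Shared: x=9. PCs: A@1 B@1
Step 3: thread A executes A2 (x = 5). Shared: x=5. PCs: A@2 B@1
Step 4: thread B executes B2 (x = x + 3). Shared: x=8. PCs: A@2 B@2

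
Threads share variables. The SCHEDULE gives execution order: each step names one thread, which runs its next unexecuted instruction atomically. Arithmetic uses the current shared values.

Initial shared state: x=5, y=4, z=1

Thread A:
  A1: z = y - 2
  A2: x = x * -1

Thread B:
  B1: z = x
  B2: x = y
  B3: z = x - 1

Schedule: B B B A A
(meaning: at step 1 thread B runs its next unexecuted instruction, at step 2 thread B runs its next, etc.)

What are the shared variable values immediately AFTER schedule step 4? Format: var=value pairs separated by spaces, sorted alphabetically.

Answer: x=4 y=4 z=2

Derivation:
Step 1: thread B executes B1 (z = x). Shared: x=5 y=4 z=5. PCs: A@0 B@1
Step 2: thread B executes B2 (x = y). Shared: x=4 y=4 z=5. PCs: A@0 B@2
Step 3: thread B executes B3 (z = x - 1). Shared: x=4 y=4 z=3. PCs: A@0 B@3
Step 4: thread A executes A1 (z = y - 2). Shared: x=4 y=4 z=2. PCs: A@1 B@3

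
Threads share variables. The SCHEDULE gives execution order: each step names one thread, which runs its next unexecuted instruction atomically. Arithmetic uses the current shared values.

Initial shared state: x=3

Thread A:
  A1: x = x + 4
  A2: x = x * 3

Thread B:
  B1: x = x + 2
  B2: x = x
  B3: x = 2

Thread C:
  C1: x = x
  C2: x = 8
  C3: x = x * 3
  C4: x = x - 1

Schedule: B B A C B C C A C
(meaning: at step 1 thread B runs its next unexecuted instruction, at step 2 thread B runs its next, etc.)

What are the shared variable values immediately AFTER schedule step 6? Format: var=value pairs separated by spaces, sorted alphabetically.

Step 1: thread B executes B1 (x = x + 2). Shared: x=5. PCs: A@0 B@1 C@0
Step 2: thread B executes B2 (x = x). Shared: x=5. PCs: A@0 B@2 C@0
Step 3: thread A executes A1 (x = x + 4). Shared: x=9. PCs: A@1 B@2 C@0
Step 4: thread C executes C1 (x = x). Shared: x=9. PCs: A@1 B@2 C@1
Step 5: thread B executes B3 (x = 2). Shared: x=2. PCs: A@1 B@3 C@1
Step 6: thread C executes C2 (x = 8). Shared: x=8. PCs: A@1 B@3 C@2

Answer: x=8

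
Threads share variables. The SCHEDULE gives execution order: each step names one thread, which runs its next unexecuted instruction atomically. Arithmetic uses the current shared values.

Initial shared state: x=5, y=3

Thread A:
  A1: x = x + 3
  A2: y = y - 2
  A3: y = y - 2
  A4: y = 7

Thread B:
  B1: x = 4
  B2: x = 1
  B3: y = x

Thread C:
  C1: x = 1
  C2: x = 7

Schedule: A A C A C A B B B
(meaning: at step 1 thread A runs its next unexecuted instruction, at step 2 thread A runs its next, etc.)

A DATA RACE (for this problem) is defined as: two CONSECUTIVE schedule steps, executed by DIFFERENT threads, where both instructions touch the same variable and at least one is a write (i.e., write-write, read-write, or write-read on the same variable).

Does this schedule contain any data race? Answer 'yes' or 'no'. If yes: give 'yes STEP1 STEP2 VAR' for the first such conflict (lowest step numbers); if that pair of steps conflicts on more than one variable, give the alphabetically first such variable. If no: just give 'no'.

Answer: no

Derivation:
Steps 1,2: same thread (A). No race.
Steps 2,3: A(r=y,w=y) vs C(r=-,w=x). No conflict.
Steps 3,4: C(r=-,w=x) vs A(r=y,w=y). No conflict.
Steps 4,5: A(r=y,w=y) vs C(r=-,w=x). No conflict.
Steps 5,6: C(r=-,w=x) vs A(r=-,w=y). No conflict.
Steps 6,7: A(r=-,w=y) vs B(r=-,w=x). No conflict.
Steps 7,8: same thread (B). No race.
Steps 8,9: same thread (B). No race.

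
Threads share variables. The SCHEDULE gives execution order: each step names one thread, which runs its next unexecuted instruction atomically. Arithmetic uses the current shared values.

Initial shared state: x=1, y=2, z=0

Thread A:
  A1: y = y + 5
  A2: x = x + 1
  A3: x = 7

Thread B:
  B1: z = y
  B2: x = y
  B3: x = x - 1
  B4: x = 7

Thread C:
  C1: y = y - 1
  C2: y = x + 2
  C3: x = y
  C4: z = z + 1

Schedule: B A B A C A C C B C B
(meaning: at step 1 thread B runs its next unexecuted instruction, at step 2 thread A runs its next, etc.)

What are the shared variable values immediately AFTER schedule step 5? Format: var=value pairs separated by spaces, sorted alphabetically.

Step 1: thread B executes B1 (z = y). Shared: x=1 y=2 z=2. PCs: A@0 B@1 C@0
Step 2: thread A executes A1 (y = y + 5). Shared: x=1 y=7 z=2. PCs: A@1 B@1 C@0
Step 3: thread B executes B2 (x = y). Shared: x=7 y=7 z=2. PCs: A@1 B@2 C@0
Step 4: thread A executes A2 (x = x + 1). Shared: x=8 y=7 z=2. PCs: A@2 B@2 C@0
Step 5: thread C executes C1 (y = y - 1). Shared: x=8 y=6 z=2. PCs: A@2 B@2 C@1

Answer: x=8 y=6 z=2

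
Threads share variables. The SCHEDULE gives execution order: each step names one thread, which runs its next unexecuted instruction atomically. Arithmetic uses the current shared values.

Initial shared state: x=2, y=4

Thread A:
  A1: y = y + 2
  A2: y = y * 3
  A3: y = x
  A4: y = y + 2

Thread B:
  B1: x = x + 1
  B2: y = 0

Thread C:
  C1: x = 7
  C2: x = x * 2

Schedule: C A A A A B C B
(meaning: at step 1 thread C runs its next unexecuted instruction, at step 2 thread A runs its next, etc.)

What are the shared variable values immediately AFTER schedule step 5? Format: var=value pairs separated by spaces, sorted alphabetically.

Answer: x=7 y=9

Derivation:
Step 1: thread C executes C1 (x = 7). Shared: x=7 y=4. PCs: A@0 B@0 C@1
Step 2: thread A executes A1 (y = y + 2). Shared: x=7 y=6. PCs: A@1 B@0 C@1
Step 3: thread A executes A2 (y = y * 3). Shared: x=7 y=18. PCs: A@2 B@0 C@1
Step 4: thread A executes A3 (y = x). Shared: x=7 y=7. PCs: A@3 B@0 C@1
Step 5: thread A executes A4 (y = y + 2). Shared: x=7 y=9. PCs: A@4 B@0 C@1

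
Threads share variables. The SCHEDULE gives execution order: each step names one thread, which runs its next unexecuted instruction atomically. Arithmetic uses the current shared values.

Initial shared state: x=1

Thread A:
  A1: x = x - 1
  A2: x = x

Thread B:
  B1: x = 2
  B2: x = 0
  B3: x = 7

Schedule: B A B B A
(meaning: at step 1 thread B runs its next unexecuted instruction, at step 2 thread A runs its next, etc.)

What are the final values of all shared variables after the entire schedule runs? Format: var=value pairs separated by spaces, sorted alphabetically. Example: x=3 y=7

Answer: x=7

Derivation:
Step 1: thread B executes B1 (x = 2). Shared: x=2. PCs: A@0 B@1
Step 2: thread A executes A1 (x = x - 1). Shared: x=1. PCs: A@1 B@1
Step 3: thread B executes B2 (x = 0). Shared: x=0. PCs: A@1 B@2
Step 4: thread B executes B3 (x = 7). Shared: x=7. PCs: A@1 B@3
Step 5: thread A executes A2 (x = x). Shared: x=7. PCs: A@2 B@3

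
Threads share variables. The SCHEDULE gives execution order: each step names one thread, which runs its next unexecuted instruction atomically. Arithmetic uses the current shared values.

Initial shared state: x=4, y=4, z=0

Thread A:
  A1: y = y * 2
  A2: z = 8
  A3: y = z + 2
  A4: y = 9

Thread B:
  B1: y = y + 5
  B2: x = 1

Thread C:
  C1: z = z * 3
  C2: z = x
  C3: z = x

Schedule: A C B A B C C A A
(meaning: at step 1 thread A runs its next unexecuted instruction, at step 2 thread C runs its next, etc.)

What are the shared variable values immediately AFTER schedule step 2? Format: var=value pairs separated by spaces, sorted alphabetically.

Answer: x=4 y=8 z=0

Derivation:
Step 1: thread A executes A1 (y = y * 2). Shared: x=4 y=8 z=0. PCs: A@1 B@0 C@0
Step 2: thread C executes C1 (z = z * 3). Shared: x=4 y=8 z=0. PCs: A@1 B@0 C@1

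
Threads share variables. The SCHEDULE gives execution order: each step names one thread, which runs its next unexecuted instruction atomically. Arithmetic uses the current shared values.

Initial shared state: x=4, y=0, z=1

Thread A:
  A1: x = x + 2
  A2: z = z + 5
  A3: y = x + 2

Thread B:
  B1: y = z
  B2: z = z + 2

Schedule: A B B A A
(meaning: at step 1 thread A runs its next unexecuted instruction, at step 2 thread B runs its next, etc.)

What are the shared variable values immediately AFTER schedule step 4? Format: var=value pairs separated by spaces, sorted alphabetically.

Answer: x=6 y=1 z=8

Derivation:
Step 1: thread A executes A1 (x = x + 2). Shared: x=6 y=0 z=1. PCs: A@1 B@0
Step 2: thread B executes B1 (y = z). Shared: x=6 y=1 z=1. PCs: A@1 B@1
Step 3: thread B executes B2 (z = z + 2). Shared: x=6 y=1 z=3. PCs: A@1 B@2
Step 4: thread A executes A2 (z = z + 5). Shared: x=6 y=1 z=8. PCs: A@2 B@2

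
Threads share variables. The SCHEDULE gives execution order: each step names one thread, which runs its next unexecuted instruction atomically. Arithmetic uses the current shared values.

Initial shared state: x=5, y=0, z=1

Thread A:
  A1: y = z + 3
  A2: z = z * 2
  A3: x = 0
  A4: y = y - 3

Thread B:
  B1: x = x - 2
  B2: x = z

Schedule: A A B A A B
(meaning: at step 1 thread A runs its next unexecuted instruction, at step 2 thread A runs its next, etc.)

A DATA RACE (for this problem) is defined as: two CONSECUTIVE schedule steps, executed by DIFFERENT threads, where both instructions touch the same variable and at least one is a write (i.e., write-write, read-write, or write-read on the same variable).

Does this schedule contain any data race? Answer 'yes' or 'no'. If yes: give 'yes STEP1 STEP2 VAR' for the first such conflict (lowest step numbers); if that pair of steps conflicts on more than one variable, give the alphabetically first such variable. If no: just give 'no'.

Steps 1,2: same thread (A). No race.
Steps 2,3: A(r=z,w=z) vs B(r=x,w=x). No conflict.
Steps 3,4: B(x = x - 2) vs A(x = 0). RACE on x (W-W).
Steps 4,5: same thread (A). No race.
Steps 5,6: A(r=y,w=y) vs B(r=z,w=x). No conflict.
First conflict at steps 3,4.

Answer: yes 3 4 x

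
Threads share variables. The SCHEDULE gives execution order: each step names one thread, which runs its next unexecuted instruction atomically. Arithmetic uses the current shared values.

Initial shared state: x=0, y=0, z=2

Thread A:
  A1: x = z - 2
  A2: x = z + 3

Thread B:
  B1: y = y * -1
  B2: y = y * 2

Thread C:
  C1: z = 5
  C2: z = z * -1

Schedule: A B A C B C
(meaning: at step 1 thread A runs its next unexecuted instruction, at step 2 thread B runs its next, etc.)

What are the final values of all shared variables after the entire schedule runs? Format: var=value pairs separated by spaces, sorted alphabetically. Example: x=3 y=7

Answer: x=5 y=0 z=-5

Derivation:
Step 1: thread A executes A1 (x = z - 2). Shared: x=0 y=0 z=2. PCs: A@1 B@0 C@0
Step 2: thread B executes B1 (y = y * -1). Shared: x=0 y=0 z=2. PCs: A@1 B@1 C@0
Step 3: thread A executes A2 (x = z + 3). Shared: x=5 y=0 z=2. PCs: A@2 B@1 C@0
Step 4: thread C executes C1 (z = 5). Shared: x=5 y=0 z=5. PCs: A@2 B@1 C@1
Step 5: thread B executes B2 (y = y * 2). Shared: x=5 y=0 z=5. PCs: A@2 B@2 C@1
Step 6: thread C executes C2 (z = z * -1). Shared: x=5 y=0 z=-5. PCs: A@2 B@2 C@2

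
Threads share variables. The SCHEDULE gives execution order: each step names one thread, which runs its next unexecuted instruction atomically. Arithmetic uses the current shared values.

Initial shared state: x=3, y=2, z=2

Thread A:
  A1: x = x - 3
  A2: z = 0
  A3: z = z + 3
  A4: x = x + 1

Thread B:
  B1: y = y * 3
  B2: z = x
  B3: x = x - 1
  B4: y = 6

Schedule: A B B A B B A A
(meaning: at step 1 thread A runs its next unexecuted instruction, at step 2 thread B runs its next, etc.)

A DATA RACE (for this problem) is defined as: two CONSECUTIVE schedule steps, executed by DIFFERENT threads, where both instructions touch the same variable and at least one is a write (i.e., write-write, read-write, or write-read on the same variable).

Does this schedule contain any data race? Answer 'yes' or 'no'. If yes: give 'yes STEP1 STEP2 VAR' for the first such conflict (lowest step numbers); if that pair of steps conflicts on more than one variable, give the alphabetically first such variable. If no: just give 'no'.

Answer: yes 3 4 z

Derivation:
Steps 1,2: A(r=x,w=x) vs B(r=y,w=y). No conflict.
Steps 2,3: same thread (B). No race.
Steps 3,4: B(z = x) vs A(z = 0). RACE on z (W-W).
Steps 4,5: A(r=-,w=z) vs B(r=x,w=x). No conflict.
Steps 5,6: same thread (B). No race.
Steps 6,7: B(r=-,w=y) vs A(r=z,w=z). No conflict.
Steps 7,8: same thread (A). No race.
First conflict at steps 3,4.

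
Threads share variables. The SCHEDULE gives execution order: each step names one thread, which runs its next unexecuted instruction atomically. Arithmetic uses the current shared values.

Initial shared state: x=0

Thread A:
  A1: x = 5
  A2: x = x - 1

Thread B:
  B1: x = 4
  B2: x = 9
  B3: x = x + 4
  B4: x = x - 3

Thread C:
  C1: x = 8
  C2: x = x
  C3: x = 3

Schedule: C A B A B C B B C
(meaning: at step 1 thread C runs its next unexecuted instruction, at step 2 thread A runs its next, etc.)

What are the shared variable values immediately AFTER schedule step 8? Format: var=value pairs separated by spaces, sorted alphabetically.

Answer: x=10

Derivation:
Step 1: thread C executes C1 (x = 8). Shared: x=8. PCs: A@0 B@0 C@1
Step 2: thread A executes A1 (x = 5). Shared: x=5. PCs: A@1 B@0 C@1
Step 3: thread B executes B1 (x = 4). Shared: x=4. PCs: A@1 B@1 C@1
Step 4: thread A executes A2 (x = x - 1). Shared: x=3. PCs: A@2 B@1 C@1
Step 5: thread B executes B2 (x = 9). Shared: x=9. PCs: A@2 B@2 C@1
Step 6: thread C executes C2 (x = x). Shared: x=9. PCs: A@2 B@2 C@2
Step 7: thread B executes B3 (x = x + 4). Shared: x=13. PCs: A@2 B@3 C@2
Step 8: thread B executes B4 (x = x - 3). Shared: x=10. PCs: A@2 B@4 C@2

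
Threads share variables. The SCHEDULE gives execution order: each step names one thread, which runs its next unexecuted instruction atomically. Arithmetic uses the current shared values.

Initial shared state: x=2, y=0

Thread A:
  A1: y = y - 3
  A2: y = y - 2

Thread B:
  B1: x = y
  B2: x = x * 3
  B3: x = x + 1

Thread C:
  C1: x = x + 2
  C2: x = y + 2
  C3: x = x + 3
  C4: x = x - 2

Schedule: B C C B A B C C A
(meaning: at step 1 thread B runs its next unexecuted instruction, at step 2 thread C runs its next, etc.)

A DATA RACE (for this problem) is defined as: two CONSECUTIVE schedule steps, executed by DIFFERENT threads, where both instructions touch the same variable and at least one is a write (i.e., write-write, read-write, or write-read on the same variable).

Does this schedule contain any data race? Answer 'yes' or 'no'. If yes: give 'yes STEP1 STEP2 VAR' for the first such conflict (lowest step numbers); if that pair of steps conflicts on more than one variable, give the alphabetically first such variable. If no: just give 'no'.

Answer: yes 1 2 x

Derivation:
Steps 1,2: B(x = y) vs C(x = x + 2). RACE on x (W-W).
Steps 2,3: same thread (C). No race.
Steps 3,4: C(x = y + 2) vs B(x = x * 3). RACE on x (W-W).
Steps 4,5: B(r=x,w=x) vs A(r=y,w=y). No conflict.
Steps 5,6: A(r=y,w=y) vs B(r=x,w=x). No conflict.
Steps 6,7: B(x = x + 1) vs C(x = x + 3). RACE on x (W-W).
Steps 7,8: same thread (C). No race.
Steps 8,9: C(r=x,w=x) vs A(r=y,w=y). No conflict.
First conflict at steps 1,2.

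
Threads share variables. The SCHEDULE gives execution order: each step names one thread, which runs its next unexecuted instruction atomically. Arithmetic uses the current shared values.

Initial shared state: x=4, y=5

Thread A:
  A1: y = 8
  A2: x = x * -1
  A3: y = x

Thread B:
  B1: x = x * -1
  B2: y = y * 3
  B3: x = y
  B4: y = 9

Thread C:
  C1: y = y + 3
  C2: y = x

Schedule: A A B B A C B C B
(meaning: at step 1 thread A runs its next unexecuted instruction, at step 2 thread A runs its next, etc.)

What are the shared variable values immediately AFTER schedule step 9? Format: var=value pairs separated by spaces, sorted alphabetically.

Step 1: thread A executes A1 (y = 8). Shared: x=4 y=8. PCs: A@1 B@0 C@0
Step 2: thread A executes A2 (x = x * -1). Shared: x=-4 y=8. PCs: A@2 B@0 C@0
Step 3: thread B executes B1 (x = x * -1). Shared: x=4 y=8. PCs: A@2 B@1 C@0
Step 4: thread B executes B2 (y = y * 3). Shared: x=4 y=24. PCs: A@2 B@2 C@0
Step 5: thread A executes A3 (y = x). Shared: x=4 y=4. PCs: A@3 B@2 C@0
Step 6: thread C executes C1 (y = y + 3). Shared: x=4 y=7. PCs: A@3 B@2 C@1
Step 7: thread B executes B3 (x = y). Shared: x=7 y=7. PCs: A@3 B@3 C@1
Step 8: thread C executes C2 (y = x). Shared: x=7 y=7. PCs: A@3 B@3 C@2
Step 9: thread B executes B4 (y = 9). Shared: x=7 y=9. PCs: A@3 B@4 C@2

Answer: x=7 y=9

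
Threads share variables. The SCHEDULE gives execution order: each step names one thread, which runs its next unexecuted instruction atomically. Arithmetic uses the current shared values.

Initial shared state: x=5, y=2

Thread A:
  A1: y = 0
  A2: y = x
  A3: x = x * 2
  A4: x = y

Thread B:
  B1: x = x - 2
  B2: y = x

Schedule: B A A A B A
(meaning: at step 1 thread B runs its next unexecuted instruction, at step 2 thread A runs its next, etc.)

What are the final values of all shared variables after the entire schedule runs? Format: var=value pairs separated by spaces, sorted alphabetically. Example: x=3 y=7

Step 1: thread B executes B1 (x = x - 2). Shared: x=3 y=2. PCs: A@0 B@1
Step 2: thread A executes A1 (y = 0). Shared: x=3 y=0. PCs: A@1 B@1
Step 3: thread A executes A2 (y = x). Shared: x=3 y=3. PCs: A@2 B@1
Step 4: thread A executes A3 (x = x * 2). Shared: x=6 y=3. PCs: A@3 B@1
Step 5: thread B executes B2 (y = x). Shared: x=6 y=6. PCs: A@3 B@2
Step 6: thread A executes A4 (x = y). Shared: x=6 y=6. PCs: A@4 B@2

Answer: x=6 y=6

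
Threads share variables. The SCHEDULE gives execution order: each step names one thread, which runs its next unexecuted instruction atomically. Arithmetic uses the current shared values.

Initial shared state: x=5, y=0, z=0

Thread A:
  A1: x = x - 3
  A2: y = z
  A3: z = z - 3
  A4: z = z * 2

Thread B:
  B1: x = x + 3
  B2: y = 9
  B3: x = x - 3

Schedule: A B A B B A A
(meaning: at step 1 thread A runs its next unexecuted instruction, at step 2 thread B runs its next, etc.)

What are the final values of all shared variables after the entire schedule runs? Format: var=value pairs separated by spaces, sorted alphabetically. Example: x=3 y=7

Answer: x=2 y=9 z=-6

Derivation:
Step 1: thread A executes A1 (x = x - 3). Shared: x=2 y=0 z=0. PCs: A@1 B@0
Step 2: thread B executes B1 (x = x + 3). Shared: x=5 y=0 z=0. PCs: A@1 B@1
Step 3: thread A executes A2 (y = z). Shared: x=5 y=0 z=0. PCs: A@2 B@1
Step 4: thread B executes B2 (y = 9). Shared: x=5 y=9 z=0. PCs: A@2 B@2
Step 5: thread B executes B3 (x = x - 3). Shared: x=2 y=9 z=0. PCs: A@2 B@3
Step 6: thread A executes A3 (z = z - 3). Shared: x=2 y=9 z=-3. PCs: A@3 B@3
Step 7: thread A executes A4 (z = z * 2). Shared: x=2 y=9 z=-6. PCs: A@4 B@3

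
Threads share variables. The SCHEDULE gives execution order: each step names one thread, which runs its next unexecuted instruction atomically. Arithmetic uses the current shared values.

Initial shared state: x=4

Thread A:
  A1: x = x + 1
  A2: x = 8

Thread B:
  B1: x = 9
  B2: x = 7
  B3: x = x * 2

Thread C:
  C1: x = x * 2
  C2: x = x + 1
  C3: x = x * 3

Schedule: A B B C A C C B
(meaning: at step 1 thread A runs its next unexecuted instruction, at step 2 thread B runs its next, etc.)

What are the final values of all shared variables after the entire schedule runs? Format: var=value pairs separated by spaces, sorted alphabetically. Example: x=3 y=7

Answer: x=54

Derivation:
Step 1: thread A executes A1 (x = x + 1). Shared: x=5. PCs: A@1 B@0 C@0
Step 2: thread B executes B1 (x = 9). Shared: x=9. PCs: A@1 B@1 C@0
Step 3: thread B executes B2 (x = 7). Shared: x=7. PCs: A@1 B@2 C@0
Step 4: thread C executes C1 (x = x * 2). Shared: x=14. PCs: A@1 B@2 C@1
Step 5: thread A executes A2 (x = 8). Shared: x=8. PCs: A@2 B@2 C@1
Step 6: thread C executes C2 (x = x + 1). Shared: x=9. PCs: A@2 B@2 C@2
Step 7: thread C executes C3 (x = x * 3). Shared: x=27. PCs: A@2 B@2 C@3
Step 8: thread B executes B3 (x = x * 2). Shared: x=54. PCs: A@2 B@3 C@3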